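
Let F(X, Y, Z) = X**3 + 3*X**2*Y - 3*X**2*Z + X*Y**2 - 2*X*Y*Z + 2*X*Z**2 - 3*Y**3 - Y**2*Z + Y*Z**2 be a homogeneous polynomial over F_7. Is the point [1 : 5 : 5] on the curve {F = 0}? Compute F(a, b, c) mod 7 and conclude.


F(1,5,5) ≡ 1 (mod 7); P is NOT on the curve.

Evaluate F(1, 5, 5) term-by-term (mod 7).
  X**3 ↦ 1·1·1·1 = 1
  3*X**2*Y ↦ 3·1·5·1 = 15
  -3*X**2*Z ↦ -3·1·1·5 = -15
  X*Y**2 ↦ 1·1·25·1 = 25
  -2*X*Y*Z ↦ -2·1·5·5 = -50
  2*X*Z**2 ↦ 2·1·1·25 = 50
  -3*Y**3 ↦ -3·1·125·1 = -375
  -Y**2*Z ↦ -1·1·25·5 = -125
  Y*Z**2 ↦ 1·1·5·25 = 125
Sum: F(1, 5, 5) = (1) + (15) + (-15) + (25) + (-50) + (50) + (-375) + (-125) + (125) = -349.
Reducing mod 7: -349 ≡ 1 (mod 7).
Since F(a, b, c) ≡ 1 ≠ 0 (mod 7), P does NOT lie on the curve.


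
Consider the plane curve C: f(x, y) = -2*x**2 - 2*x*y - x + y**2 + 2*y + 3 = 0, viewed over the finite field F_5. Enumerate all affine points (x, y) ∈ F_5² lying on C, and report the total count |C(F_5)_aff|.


Affine F_5-points: {(1, 0)}; count = 1.

For each of the 25 pairs (x, y) ∈ F_5², evaluate f(x, y) mod 5. Record the zeros.
  x = 0: [0↦3, 1↦1, 2↦1, 3↦3, 4↦2]  zeros at y ∈ ∅
  x = 1: [0↦0, 1↦1, 2↦4, 3↦4, 4↦1]  zeros at y ∈ {0}
  x = 2: [0↦3, 1↦2, 2↦3, 3↦1, 4↦1]  zeros at y ∈ ∅
  x = 3: [0↦2, 1↦4, 2↦3, 3↦4, 4↦2]  zeros at y ∈ ∅
  x = 4: [0↦2, 1↦2, 2↦4, 3↦3, 4↦4]  zeros at y ∈ ∅
Collecting zeros: affine points = {(1, 0)}.
Total count |C(F_5)_aff| = 1.


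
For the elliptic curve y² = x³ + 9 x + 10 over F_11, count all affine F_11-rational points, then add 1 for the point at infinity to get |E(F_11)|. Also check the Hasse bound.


Affine points = {(1, 3), (1, 8), (2, 5), (2, 6), (3, 3), (3, 8), (4, 0), (5, 2), (5, 9), (6, 4), (6, 7), (7, 3), (7, 8), (8, 0), (10, 0)}; affine count = 15; |E(F_11)| = 16.

Discriminant check: Δ ∝ 4a³ + 27b² = 4·9³ + 27·10² = 4·729 + 27·100 ≡ 6 (mod 11). Nonzero ⇒ E is nonsingular.
For each x ∈ F_11, compute rhs = x³ + 9·x + 10 mod 11, then count y ∈ F_11 with y² ≡ rhs.
  x = 0: rhs = 10, matching y values: none (0 points).
  x = 1: rhs = 9, matching y values: 3, 8 (2 points).
  x = 2: rhs = 3, matching y values: 5, 6 (2 points).
  x = 3: rhs = 9, matching y values: 3, 8 (2 points).
  x = 4: rhs = 0, matching y values: 0 (1 points).
  x = 5: rhs = 4, matching y values: 2, 9 (2 points).
  x = 6: rhs = 5, matching y values: 4, 7 (2 points).
  x = 7: rhs = 9, matching y values: 3, 8 (2 points).
  x = 8: rhs = 0, matching y values: 0 (1 points).
  x = 9: rhs = 6, matching y values: none (0 points).
  x = 10: rhs = 0, matching y values: 0 (1 points).
Total affine count: 15.
Full point count |E(F_11)| = 15 + 1 = 16.
Hasse bound: |16 − (11+1)| = |4| = 4 ≤ 2√11 ≈ 6.6332 ✓.


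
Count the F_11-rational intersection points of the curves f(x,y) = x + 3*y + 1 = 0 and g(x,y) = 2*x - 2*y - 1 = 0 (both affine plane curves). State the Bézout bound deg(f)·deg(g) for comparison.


Common zeros: {(7, 1)}; count = 1; Bézout bound = 1.

deg(f) = 1, deg(g) = 1, so Bézout bound = 1.
Scan x ∈ F_11. For each x, list the y ∈ F_11 with f(x, y) ≡ 0 and those with g(x, y) ≡ 0 (mod 11); the common zeros in that column are the intersection.
  x = 0: f ≡ 0 at y ∈ {7}; g ≡ 0 at y ∈ {5}; common: ∅.
  x = 1: f ≡ 0 at y ∈ {3}; g ≡ 0 at y ∈ {6}; common: ∅.
  x = 2: f ≡ 0 at y ∈ {10}; g ≡ 0 at y ∈ {7}; common: ∅.
  x = 3: f ≡ 0 at y ∈ {6}; g ≡ 0 at y ∈ {8}; common: ∅.
  x = 4: f ≡ 0 at y ∈ {2}; g ≡ 0 at y ∈ {9}; common: ∅.
  x = 5: f ≡ 0 at y ∈ {9}; g ≡ 0 at y ∈ {10}; common: ∅.
  x = 6: f ≡ 0 at y ∈ {5}; g ≡ 0 at y ∈ {0}; common: ∅.
  x = 7: f ≡ 0 at y ∈ {1}; g ≡ 0 at y ∈ {1}; common: {1}.
  x = 8: f ≡ 0 at y ∈ {8}; g ≡ 0 at y ∈ {2}; common: ∅.
  x = 9: f ≡ 0 at y ∈ {4}; g ≡ 0 at y ∈ {3}; common: ∅.
  x = 10: f ≡ 0 at y ∈ {0}; g ≡ 0 at y ∈ {4}; common: ∅.
Collecting: common zeros = {(7, 1)}, so the count is 1.
Comparison with the Bézout bound: 1 ≤ 1 = deg(f)·deg(g), as expected for curves with no common component (the bound is attained).


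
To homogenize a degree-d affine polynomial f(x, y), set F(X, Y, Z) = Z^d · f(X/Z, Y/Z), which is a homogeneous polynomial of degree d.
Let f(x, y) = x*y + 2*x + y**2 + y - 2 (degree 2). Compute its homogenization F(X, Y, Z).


F(X, Y, Z) = X*Y + 2*X*Z + Y**2 + Y*Z - 2*Z**2

deg(f) = 2.
Substitute x = X/Z, y = Y/Z into f, then multiply by Z^2.
  monomial 1·x^1·y^1 ↦ 1·X^1·Y^1·Z^0.
  monomial 2·x^1·y^0 ↦ 2·X^1·Y^0·Z^1.
  monomial 1·x^0·y^2 ↦ 1·X^0·Y^2·Z^0.
  monomial 1·x^0·y^1 ↦ 1·X^0·Y^1·Z^1.
  monomial -2·x^0·y^0 ↦ -2·X^0·Y^0·Z^2.
Collecting: F(X, Y, Z) = X*Y + 2*X*Z + Y**2 + Y*Z - 2*Z**2.


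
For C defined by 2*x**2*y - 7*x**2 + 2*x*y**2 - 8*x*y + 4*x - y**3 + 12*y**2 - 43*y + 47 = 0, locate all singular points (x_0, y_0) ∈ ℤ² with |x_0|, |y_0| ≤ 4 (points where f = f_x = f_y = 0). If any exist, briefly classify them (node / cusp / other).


Singular points: {(-1, 3)}; classification: node.

Compute partial derivatives:
  f_x = 4*x*y - 14*x + 2*y**2 - 8*y + 4.
  f_y = 2*x**2 + 4*x*y - 8*x - 3*y**2 + 24*y - 43.
Scan x_0 ∈ {−4, ..., 4}. For each x_0, f_y(x_0, y) is a polynomial in y; find its integer roots y ∈ {−4, ..., 4}, then test f_x and f at those candidates.
  x = -4: f_y(-4, y) = -3*y**2 + 8*y + 21; no integer root y with |y| ≤ 4.
  x = -3: f_y(-3, y) = -3*y**2 + 12*y - 1; no integer root y with |y| ≤ 4.
  x = -2: f_y(-2, y) = -3*y**2 + 16*y - 19; no integer root y with |y| ≤ 4.
  x = -1: f_y(-1, y) = -3*y**2 + 20*y - 33; vanishes at y ∈ {3}. (-1, 3): f_x = 0, f = 0 — SINGULAR.
  x = 0: f_y(0, y) = -3*y**2 + 24*y - 43; no integer root y with |y| ≤ 4.
  x = 1: f_y(1, y) = -3*y**2 + 28*y - 49; no integer root y with |y| ≤ 4.
  x = 2: f_y(2, y) = -3*y**2 + 32*y - 51; no integer root y with |y| ≤ 4.
  x = 3: f_y(3, y) = -3*y**2 + 36*y - 49; no integer root y with |y| ≤ 4.
  x = 4: f_y(4, y) = -3*y**2 + 40*y - 43; no integer root y with |y| ≤ 4.
Only singular point on the grid: (-1, 3).
Classify: substitute x = -1 + u, y = 3 + v and expand: f = 2*u**2*v - u**2 + 2*u*v**2 - v**3 + v**2.
No constant or linear terms (consistent with a singular point). Quadratic part: -u**2 + v**2. Cubic part: 2*u**2*v + 2*u*v**2 - v**3.
The quadratic part v**2 - u**2 = (v − u)(v + u) splits into two distinct linear factors, so there are two distinct tangent lines y − 3 = ±(x − -1) — this is a node (ordinary double point).
Classification: node.


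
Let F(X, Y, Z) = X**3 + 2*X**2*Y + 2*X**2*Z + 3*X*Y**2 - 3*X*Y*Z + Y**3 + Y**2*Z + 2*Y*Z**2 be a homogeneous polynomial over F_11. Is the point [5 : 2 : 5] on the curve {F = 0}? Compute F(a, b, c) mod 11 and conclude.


F(5,2,5) ≡ 7 (mod 11); P is NOT on the curve.

Evaluate F(5, 2, 5) term-by-term (mod 11).
  X**3 ↦ 1·125·1·1 = 125
  2*X**2*Y ↦ 2·25·2·1 = 100
  2*X**2*Z ↦ 2·25·1·5 = 250
  3*X*Y**2 ↦ 3·5·4·1 = 60
  -3*X*Y*Z ↦ -3·5·2·5 = -150
  Y**3 ↦ 1·1·8·1 = 8
  Y**2*Z ↦ 1·1·4·5 = 20
  2*Y*Z**2 ↦ 2·1·2·25 = 100
Sum: F(5, 2, 5) = (125) + (100) + (250) + (60) + (-150) + (8) + (20) + (100) = 513.
Reducing mod 11: 513 ≡ 7 (mod 11).
Since F(a, b, c) ≡ 7 ≠ 0 (mod 11), P does NOT lie on the curve.


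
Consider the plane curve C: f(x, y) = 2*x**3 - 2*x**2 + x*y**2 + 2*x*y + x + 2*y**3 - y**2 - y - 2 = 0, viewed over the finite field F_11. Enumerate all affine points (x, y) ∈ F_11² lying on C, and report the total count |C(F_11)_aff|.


Affine F_11-points: {(4, 1), (5, 2), (6, 4), (7, 4), (8, 0), (10, 4)}; count = 6.

For each of the 121 pairs (x, y) ∈ F_11², evaluate f(x, y) mod 11. Record the zeros.
  x = 0: [0↦9, 1↦9, 2↦8, 3↦7, 4↦7, 5↦9, 6↦3, 7↦1, 8↦4, 9↦2, 10↦7]  zeros at y ∈ ∅
  x = 1: [0↦10, 1↦2, 2↦6, 3↦1, 4↦10, 5↦1, 6↦8, 7↦10, 8↦8, 9↦3, 10↦7]  zeros at y ∈ ∅
  x = 2: [0↦8, 1↦3, 2↦1, 3↦3, 4↦10, 5↦1, 6↦10, 7↦5, 8↦9, 9↦1, 10↦4]  zeros at y ∈ ∅
  x = 3: [0↦4, 1↦2, 2↦5, 3↦3, 4↦8, 5↦10, 6↦10, 7↦9, 8↦8, 9↦8, 10↦10]  zeros at y ∈ ∅
  x = 4: [0↦10, 1↦0, 2↦8, 3↦2, 4↦5, 5↦7, 6↦9, 7↦1, 8↦6, 9↦3, 10↦4]  zeros at y ∈ {1}
  x = 5: [0↦5, 1↦9, 2↦0, 3↦1, 4↦2, 5↦4, 6↦8, 7↦4, 8↦4, 9↦9, 10↦9]  zeros at y ∈ {2}
  x = 6: [0↦1, 1↦8, 2↦4, 3↦1, 4↦0, 5↦2, 6↦8, 7↦8, 8↦3, 9↦5, 10↦4]  zeros at y ∈ {4}
  x = 7: [0↦10, 1↦9, 2↦10, 3↦3, 4↦0, 5↦2, 6↦10, 7↦3, 8↦4, 9↦3, 10↦1]  zeros at y ∈ {4}
  x = 8: [0↦0, 1↦2, 2↦8, 3↦8, 4↦3, 5↦5, 6↦4, 7↦1, 8↦8, 9↦4, 10↦1]  zeros at y ∈ {0}
  x = 9: [0↦5, 1↦10, 2↦10, 3↦6, 4↦10, 5↦1, 6↦2, 7↦3, 8↦5, 9↦9, 10↦5]  zeros at y ∈ ∅
  x = 10: [0↦4, 1↦1, 2↦6, 3↦9, 4↦0, 5↦2, 6↦5, 7↦10, 8↦7, 9↦8, 10↦3]  zeros at y ∈ {4}
Collecting zeros: affine points = {(4, 1), (5, 2), (6, 4), (7, 4), (8, 0), (10, 4)}.
Total count |C(F_11)_aff| = 6.


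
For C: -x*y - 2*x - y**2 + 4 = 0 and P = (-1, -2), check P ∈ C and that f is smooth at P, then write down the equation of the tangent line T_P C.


Tangent line at P: 5*y + 10 = 0.

Step 1: f(-1, -2) = 0, so P lies on C.
Step 2: partial derivatives
  f_x(x, y) = -y - 2, f_y(x, y) = -x - 2*y.
  f_x(P) = 0, f_y(P) = 5 (gradient nonzero, so P is smooth).
Step 3: tangent line at P: 0·(x − -1) + 5·(y − -2) = 0.
Expanding: 5*y + 10 = 0.


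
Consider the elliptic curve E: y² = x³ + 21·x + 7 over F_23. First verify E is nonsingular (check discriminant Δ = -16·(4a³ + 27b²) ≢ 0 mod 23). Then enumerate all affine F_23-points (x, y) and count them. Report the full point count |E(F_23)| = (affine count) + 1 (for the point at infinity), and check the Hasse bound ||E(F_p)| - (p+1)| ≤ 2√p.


Affine points = {(1, 11), (1, 12), (6, 2), (6, 21), (12, 3), (12, 20), (13, 4), (13, 19), (14, 3), (14, 20), (16, 0), (20, 3), (20, 20), (21, 7), (21, 16), (22, 10), (22, 13)}; affine count = 17; |E(F_23)| = 18.

Discriminant check: Δ ∝ 4a³ + 27b² = 4·21³ + 27·7² = 4·9261 + 27·49 ≡ 3 (mod 23). Nonzero ⇒ E is nonsingular.
For each x ∈ F_23, compute rhs = x³ + 21·x + 7 mod 23, then count y ∈ F_23 with y² ≡ rhs.
  x = 0: rhs = 7, matching y values: none (0 points).
  x = 1: rhs = 6, matching y values: 11, 12 (2 points).
  x = 2: rhs = 11, matching y values: none (0 points).
  x = 3: rhs = 5, matching y values: none (0 points).
  x = 4: rhs = 17, matching y values: none (0 points).
  x = 5: rhs = 7, matching y values: none (0 points).
  x = 6: rhs = 4, matching y values: 2, 21 (2 points).
  x = 7: rhs = 14, matching y values: none (0 points).
  x = 8: rhs = 20, matching y values: none (0 points).
  x = 9: rhs = 5, matching y values: none (0 points).
  x = 10: rhs = 21, matching y values: none (0 points).
  x = 11: rhs = 5, matching y values: none (0 points).
  x = 12: rhs = 9, matching y values: 3, 20 (2 points).
  x = 13: rhs = 16, matching y values: 4, 19 (2 points).
  x = 14: rhs = 9, matching y values: 3, 20 (2 points).
  x = 15: rhs = 17, matching y values: none (0 points).
  x = 16: rhs = 0, matching y values: 0 (1 points).
  x = 17: rhs = 10, matching y values: none (0 points).
  x = 18: rhs = 7, matching y values: none (0 points).
  x = 19: rhs = 20, matching y values: none (0 points).
  x = 20: rhs = 9, matching y values: 3, 20 (2 points).
  x = 21: rhs = 3, matching y values: 7, 16 (2 points).
  x = 22: rhs = 8, matching y values: 10, 13 (2 points).
Total affine count: 17.
Full point count |E(F_23)| = 17 + 1 = 18.
Hasse bound: |18 − (23+1)| = |-6| = 6 ≤ 2√23 ≈ 9.5917 ✓.


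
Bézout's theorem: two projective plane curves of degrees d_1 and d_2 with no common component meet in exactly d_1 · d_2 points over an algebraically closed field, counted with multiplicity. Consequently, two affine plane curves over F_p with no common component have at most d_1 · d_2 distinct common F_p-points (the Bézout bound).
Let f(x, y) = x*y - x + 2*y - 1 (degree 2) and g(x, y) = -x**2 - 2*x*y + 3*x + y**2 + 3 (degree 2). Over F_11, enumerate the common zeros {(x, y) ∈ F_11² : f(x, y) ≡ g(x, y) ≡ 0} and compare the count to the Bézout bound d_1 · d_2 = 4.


Common zeros: ∅; count = 0; Bézout bound = 4.

deg(f) = 2, deg(g) = 2, so Bézout bound = 4.
Scan x ∈ F_11. For each x, list the y ∈ F_11 with f(x, y) ≡ 0 and those with g(x, y) ≡ 0 (mod 11); the common zeros in that column are the intersection.
  x = 0: f ≡ 0 at y ∈ {6}; g ≡ 0 at y ∈ ∅; common: ∅.
  x = 1: f ≡ 0 at y ∈ {8}; g ≡ 0 at y ∈ ∅; common: ∅.
  x = 2: f ≡ 0 at y ∈ {9}; g ≡ 0 at y ∈ ∅; common: ∅.
  x = 3: f ≡ 0 at y ∈ {3}; g ≡ 0 at y ∈ ∅; common: ∅.
  x = 4: f ≡ 0 at y ∈ {10}; g ≡ 0 at y ∈ ∅; common: ∅.
  x = 5: f ≡ 0 at y ∈ {4}; g ≡ 0 at y ∈ ∅; common: ∅.
  x = 6: f ≡ 0 at y ∈ {5}; g ≡ 0 at y ∈ ∅; common: ∅.
  x = 7: f ≡ 0 at y ∈ {7}; g ≡ 0 at y ∈ ∅; common: ∅.
  x = 8: f ≡ 0 at y ∈ {2}; g ≡ 0 at y ∈ ∅; common: ∅.
  x = 9: f ≡ 0 at y ∈ ∅; g ≡ 0 at y ∈ {9}; common: ∅.
  x = 10: f ≡ 0 at y ∈ {0}; g ≡ 0 at y ∈ ∅; common: ∅.
Collecting: common zeros = ∅, so the count is 0.
Comparison with the Bézout bound: 0 ≤ 4 = deg(f)·deg(g), as expected for curves with no common component (the affine F_11-count falls short of the bound because intersections may lie at infinity, over extension fields, or carry multiplicity).


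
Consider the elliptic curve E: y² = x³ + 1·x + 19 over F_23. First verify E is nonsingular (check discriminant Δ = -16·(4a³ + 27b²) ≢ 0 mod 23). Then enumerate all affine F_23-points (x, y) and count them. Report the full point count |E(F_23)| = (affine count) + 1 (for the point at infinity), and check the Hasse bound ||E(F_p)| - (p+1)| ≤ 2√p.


Affine points = {(2, 11), (2, 12), (3, 7), (3, 16), (4, 8), (4, 15), (7, 1), (7, 22), (11, 2), (11, 21), (17, 2), (17, 21), (18, 2), (18, 21), (20, 9), (20, 14), (21, 3), (21, 20)}; affine count = 18; |E(F_23)| = 19.

Discriminant check: Δ ∝ 4a³ + 27b² = 4·1³ + 27·19² = 4·1 + 27·361 ≡ 22 (mod 23). Nonzero ⇒ E is nonsingular.
For each x ∈ F_23, compute rhs = x³ + 1·x + 19 mod 23, then count y ∈ F_23 with y² ≡ rhs.
  x = 0: rhs = 19, matching y values: none (0 points).
  x = 1: rhs = 21, matching y values: none (0 points).
  x = 2: rhs = 6, matching y values: 11, 12 (2 points).
  x = 3: rhs = 3, matching y values: 7, 16 (2 points).
  x = 4: rhs = 18, matching y values: 8, 15 (2 points).
  x = 5: rhs = 11, matching y values: none (0 points).
  x = 6: rhs = 11, matching y values: none (0 points).
  x = 7: rhs = 1, matching y values: 1, 22 (2 points).
  x = 8: rhs = 10, matching y values: none (0 points).
  x = 9: rhs = 21, matching y values: none (0 points).
  x = 10: rhs = 17, matching y values: none (0 points).
  x = 11: rhs = 4, matching y values: 2, 21 (2 points).
  x = 12: rhs = 11, matching y values: none (0 points).
  x = 13: rhs = 21, matching y values: none (0 points).
  x = 14: rhs = 17, matching y values: none (0 points).
  x = 15: rhs = 5, matching y values: none (0 points).
  x = 16: rhs = 14, matching y values: none (0 points).
  x = 17: rhs = 4, matching y values: 2, 21 (2 points).
  x = 18: rhs = 4, matching y values: 2, 21 (2 points).
  x = 19: rhs = 20, matching y values: none (0 points).
  x = 20: rhs = 12, matching y values: 9, 14 (2 points).
  x = 21: rhs = 9, matching y values: 3, 20 (2 points).
  x = 22: rhs = 17, matching y values: none (0 points).
Total affine count: 18.
Full point count |E(F_23)| = 18 + 1 = 19.
Hasse bound: |19 − (23+1)| = |-5| = 5 ≤ 2√23 ≈ 9.5917 ✓.


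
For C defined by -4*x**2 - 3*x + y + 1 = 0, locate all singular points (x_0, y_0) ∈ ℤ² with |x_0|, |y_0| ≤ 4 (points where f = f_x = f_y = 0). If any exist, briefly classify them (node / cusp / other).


No singular points in the scanned grid; C is smooth there.

Compute partial derivatives:
  f_x = -8*x - 3.
  f_y = 1.
f_y = 1 is a nonzero constant, so f_y never vanishes: no point (x, y) can satisfy f = f_x = f_y = 0. In particular no (x, y) ∈ {−4, ..., 4}² is singular; the curve is smooth.


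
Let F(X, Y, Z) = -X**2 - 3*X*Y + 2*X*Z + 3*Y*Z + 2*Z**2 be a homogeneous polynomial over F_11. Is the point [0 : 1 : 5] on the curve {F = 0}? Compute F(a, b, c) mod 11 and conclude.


F(0,1,5) ≡ 10 (mod 11); P is NOT on the curve.

Evaluate F(0, 1, 5) term-by-term (mod 11).
  -X**2 ↦ -1·0·1·1 = 0
  -3*X*Y ↦ -3·0·1·1 = 0
  2*X*Z ↦ 2·0·1·5 = 0
  3*Y*Z ↦ 3·1·1·5 = 15
  2*Z**2 ↦ 2·1·1·25 = 50
Sum: F(0, 1, 5) = (0) + (0) + (0) + (15) + (50) = 65.
Reducing mod 11: 65 ≡ 10 (mod 11).
Since F(a, b, c) ≡ 10 ≠ 0 (mod 11), P does NOT lie on the curve.


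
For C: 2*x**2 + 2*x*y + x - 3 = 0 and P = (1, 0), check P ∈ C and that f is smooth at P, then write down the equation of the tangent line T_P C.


Tangent line at P: 5*x + 2*y - 5 = 0.

Step 1: f(1, 0) = 0, so P lies on C.
Step 2: partial derivatives
  f_x(x, y) = 4*x + 2*y + 1, f_y(x, y) = 2*x.
  f_x(P) = 5, f_y(P) = 2 (gradient nonzero, so P is smooth).
Step 3: tangent line at P: 5·(x − 1) + 2·(y − 0) = 0.
Expanding: 5*x + 2*y - 5 = 0.


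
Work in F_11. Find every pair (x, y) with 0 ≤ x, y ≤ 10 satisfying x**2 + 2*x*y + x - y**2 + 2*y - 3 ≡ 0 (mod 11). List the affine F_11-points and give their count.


Affine F_11-points: {(0, 4), (0, 9), (1, 7), (1, 8), (2, 2), (2, 4), (3, 9), (3, 10), (4, 2), (4, 8), (6, 7), (9, 10)}; count = 12.

For each of the 121 pairs (x, y) ∈ F_11², evaluate f(x, y) mod 11. Record the zeros.
  x = 0: [0↦8, 1↦9, 2↦8, 3↦5, 4↦0, 5↦4, 6↦6, 7↦6, 8↦4, 9↦0, 10↦5]  zeros at y ∈ {4, 9}
  x = 1: [0↦10, 1↦2, 2↦3, 3↦2, 4↦10, 5↦5, 6↦9, 7↦0, 8↦0, 9↦9, 10↦5]  zeros at y ∈ {7, 8}
  x = 2: [0↦3, 1↦8, 2↦0, 3↦1, 4↦0, 5↦8, 6↦3, 7↦7, 8↦9, 9↦9, 10↦7]  zeros at y ∈ {2, 4}
  x = 3: [0↦9, 1↦5, 2↦10, 3↦2, 4↦3, 5↦2, 6↦10, 7↦5, 8↦9, 9↦0, 10↦0]  zeros at y ∈ {9, 10}
  x = 4: [0↦6, 1↦4, 2↦0, 3↦5, 4↦8, 5↦9, 6↦8, 7↦5, 8↦0, 9↦4, 10↦6]  zeros at y ∈ {2, 8}
  x = 5: [0↦5, 1↦5, 2↦3, 3↦10, 4↦4, 5↦7, 6↦8, 7↦7, 8↦4, 9↦10, 10↦3]  zeros at y ∈ ∅
  x = 6: [0↦6, 1↦8, 2↦8, 3↦6, 4↦2, 5↦7, 6↦10, 7↦0, 8↦10, 9↦7, 10↦2]  zeros at y ∈ {7}
  x = 7: [0↦9, 1↦2, 2↦4, 3↦4, 4↦2, 5↦9, 6↦3, 7↦6, 8↦7, 9↦6, 10↦3]  zeros at y ∈ ∅
  x = 8: [0↦3, 1↦9, 2↦2, 3↦4, 4↦4, 5↦2, 6↦9, 7↦3, 8↦6, 9↦7, 10↦6]  zeros at y ∈ ∅
  x = 9: [0↦10, 1↦7, 2↦2, 3↦6, 4↦8, 5↦8, 6↦6, 7↦2, 8↦7, 9↦10, 10↦0]  zeros at y ∈ {10}
  x = 10: [0↦8, 1↦7, 2↦4, 3↦10, 4↦3, 5↦5, 6↦5, 7↦3, 8↦10, 9↦4, 10↦7]  zeros at y ∈ ∅
Collecting zeros: affine points = {(0, 4), (0, 9), (1, 7), (1, 8), (2, 2), (2, 4), (3, 9), (3, 10), (4, 2), (4, 8), (6, 7), (9, 10)}.
Total count |C(F_11)_aff| = 12.


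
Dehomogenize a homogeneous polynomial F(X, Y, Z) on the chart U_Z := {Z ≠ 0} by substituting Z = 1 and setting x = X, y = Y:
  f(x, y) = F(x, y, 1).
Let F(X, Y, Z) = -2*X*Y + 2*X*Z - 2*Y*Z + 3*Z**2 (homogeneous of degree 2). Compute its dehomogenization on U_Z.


f(x, y) = -2*x*y + 2*x - 2*y + 3

On U_Z we set Z = 1. Each monomial c·X^i·Y^j·Z^k in F becomes c·x^i·y^j·1^k = c·x^i·y^j.
Substituting Z = 1: F(X, Y, 1) = -2*x*y + 2*x - 2*y + 3.
Note: deg(f) ≤ deg(F) = 2; strict inequality happens when F is divisible by Z (lost terms).


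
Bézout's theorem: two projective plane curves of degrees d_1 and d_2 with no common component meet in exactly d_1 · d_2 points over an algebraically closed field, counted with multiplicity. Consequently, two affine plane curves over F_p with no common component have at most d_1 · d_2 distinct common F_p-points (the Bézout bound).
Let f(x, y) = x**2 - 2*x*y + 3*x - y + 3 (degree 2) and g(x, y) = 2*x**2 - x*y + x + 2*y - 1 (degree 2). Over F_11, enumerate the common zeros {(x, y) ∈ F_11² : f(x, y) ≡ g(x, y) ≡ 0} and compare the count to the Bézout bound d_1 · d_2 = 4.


Common zeros: {(4, 1), (8, 6), (9, 7)}; count = 3; Bézout bound = 4.

deg(f) = 2, deg(g) = 2, so Bézout bound = 4.
Scan x ∈ F_11. For each x, list the y ∈ F_11 with f(x, y) ≡ 0 and those with g(x, y) ≡ 0 (mod 11); the common zeros in that column are the intersection.
  x = 0: f ≡ 0 at y ∈ {3}; g ≡ 0 at y ∈ {6}; common: ∅.
  x = 1: f ≡ 0 at y ∈ {6}; g ≡ 0 at y ∈ {9}; common: ∅.
  x = 2: f ≡ 0 at y ∈ {7}; g ≡ 0 at y ∈ ∅; common: ∅.
  x = 3: f ≡ 0 at y ∈ {3}; g ≡ 0 at y ∈ {9}; common: ∅.
  x = 4: f ≡ 0 at y ∈ {1}; g ≡ 0 at y ∈ {1}; common: {1}.
  x = 5: f ≡ 0 at y ∈ ∅; g ≡ 0 at y ∈ {7}; common: ∅.
  x = 6: f ≡ 0 at y ∈ {1}; g ≡ 0 at y ∈ {0}; common: ∅.
  x = 7: f ≡ 0 at y ∈ {10}; g ≡ 0 at y ∈ {1}; common: ∅.
  x = 8: f ≡ 0 at y ∈ {6}; g ≡ 0 at y ∈ {6}; common: {6}.
  x = 9: f ≡ 0 at y ∈ {7}; g ≡ 0 at y ∈ {7}; common: {7}.
  x = 10: f ≡ 0 at y ∈ {10}; g ≡ 0 at y ∈ {0}; common: ∅.
Collecting: common zeros = {(4, 1), (8, 6), (9, 7)}, so the count is 3.
Comparison with the Bézout bound: 3 ≤ 4 = deg(f)·deg(g), as expected for curves with no common component (the affine F_11-count falls short of the bound because intersections may lie at infinity, over extension fields, or carry multiplicity).


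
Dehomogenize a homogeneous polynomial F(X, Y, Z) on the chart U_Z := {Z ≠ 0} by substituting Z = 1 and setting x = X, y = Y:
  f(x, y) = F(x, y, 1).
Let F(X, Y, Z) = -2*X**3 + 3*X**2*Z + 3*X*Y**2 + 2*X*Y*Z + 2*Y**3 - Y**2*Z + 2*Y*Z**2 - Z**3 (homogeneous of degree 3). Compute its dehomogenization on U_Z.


f(x, y) = -2*x**3 + 3*x**2 + 3*x*y**2 + 2*x*y + 2*y**3 - y**2 + 2*y - 1

On U_Z we set Z = 1. Each monomial c·X^i·Y^j·Z^k in F becomes c·x^i·y^j·1^k = c·x^i·y^j.
Substituting Z = 1: F(X, Y, 1) = -2*x**3 + 3*x**2 + 3*x*y**2 + 2*x*y + 2*y**3 - y**2 + 2*y - 1.
Note: deg(f) ≤ deg(F) = 3; strict inequality happens when F is divisible by Z (lost terms).


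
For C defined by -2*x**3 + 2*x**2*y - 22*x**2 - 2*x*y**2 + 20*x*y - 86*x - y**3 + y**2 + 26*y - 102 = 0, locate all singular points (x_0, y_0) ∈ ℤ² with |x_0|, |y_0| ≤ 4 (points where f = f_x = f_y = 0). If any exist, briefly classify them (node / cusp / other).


Singular points: {(-3, 2)}; classification: cusp.

Compute partial derivatives:
  f_x = -6*x**2 + 4*x*y - 44*x - 2*y**2 + 20*y - 86.
  f_y = 2*x**2 - 4*x*y + 20*x - 3*y**2 + 2*y + 26.
Scan x_0 ∈ {−4, ..., 4}. For each x_0, f_y(x_0, y) is a polynomial in y; find its integer roots y ∈ {−4, ..., 4}, then test f_x and f at those candidates.
  x = -4: f_y(-4, y) = -3*y**2 + 18*y - 22; no integer root y with |y| ≤ 4.
  x = -3: f_y(-3, y) = -3*y**2 + 14*y - 16; vanishes at y ∈ {2}. (-3, 2): f_x = 0, f = 0 — SINGULAR.
  x = -2: f_y(-2, y) = -3*y**2 + 10*y - 6; no integer root y with |y| ≤ 4.
  x = -1: f_y(-1, y) = -3*y**2 + 6*y + 8; no integer root y with |y| ≤ 4.
  x = 0: f_y(0, y) = -3*y**2 + 2*y + 26; no integer root y with |y| ≤ 4.
  x = 1: f_y(1, y) = -3*y**2 - 2*y + 48; no integer root y with |y| ≤ 4.
  x = 2: f_y(2, y) = -3*y**2 - 6*y + 74; no integer root y with |y| ≤ 4.
  x = 3: f_y(3, y) = -3*y**2 - 10*y + 104; no integer root y with |y| ≤ 4.
  x = 4: f_y(4, y) = -3*y**2 - 14*y + 138; no integer root y with |y| ≤ 4.
Only singular point on the grid: (-3, 2).
Classify: substitute x = -3 + u, y = 2 + v and expand: f = -2*u**3 + 2*u**2*v - 2*u*v**2 - v**3 + v**2.
No constant or linear terms (consistent with a singular point). Quadratic part: v**2. Cubic part: -2*u**3 + 2*u**2*v - 2*u*v**2 - v**3.
The quadratic part v**2 is a perfect square, so there is a single (double) tangent line v = 0, i.e. y = 2. Restricting the cubic part to that line (v = 0) leaves -2*u**3 ≠ 0, so f is not divisible by v and the branch is v² ≈ 2*u**3 to lowest order — this is a cusp.
Classification: cusp.


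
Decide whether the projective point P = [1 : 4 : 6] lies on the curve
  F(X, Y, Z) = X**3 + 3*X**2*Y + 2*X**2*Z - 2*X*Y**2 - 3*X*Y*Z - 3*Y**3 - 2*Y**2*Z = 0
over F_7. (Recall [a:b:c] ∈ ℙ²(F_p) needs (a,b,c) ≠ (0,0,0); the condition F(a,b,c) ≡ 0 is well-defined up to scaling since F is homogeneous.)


F(1,4,6) ≡ 6 (mod 7); P is NOT on the curve.

Evaluate F(1, 4, 6) term-by-term (mod 7).
  X**3 ↦ 1·1·1·1 = 1
  3*X**2*Y ↦ 3·1·4·1 = 12
  2*X**2*Z ↦ 2·1·1·6 = 12
  -2*X*Y**2 ↦ -2·1·16·1 = -32
  -3*X*Y*Z ↦ -3·1·4·6 = -72
  -3*Y**3 ↦ -3·1·64·1 = -192
  -2*Y**2*Z ↦ -2·1·16·6 = -192
Sum: F(1, 4, 6) = (1) + (12) + (12) + (-32) + (-72) + (-192) + (-192) = -463.
Reducing mod 7: -463 ≡ 6 (mod 7).
Since F(a, b, c) ≡ 6 ≠ 0 (mod 7), P does NOT lie on the curve.


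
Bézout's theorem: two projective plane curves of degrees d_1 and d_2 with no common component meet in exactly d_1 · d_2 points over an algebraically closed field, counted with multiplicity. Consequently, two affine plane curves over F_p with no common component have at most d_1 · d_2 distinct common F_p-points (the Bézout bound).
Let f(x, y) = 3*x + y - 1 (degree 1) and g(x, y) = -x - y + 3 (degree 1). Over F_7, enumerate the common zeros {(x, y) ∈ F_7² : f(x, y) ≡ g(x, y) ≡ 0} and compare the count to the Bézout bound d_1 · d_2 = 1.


Common zeros: {(6, 4)}; count = 1; Bézout bound = 1.

deg(f) = 1, deg(g) = 1, so Bézout bound = 1.
Scan x ∈ F_7. For each x, list the y ∈ F_7 with f(x, y) ≡ 0 and those with g(x, y) ≡ 0 (mod 7); the common zeros in that column are the intersection.
  x = 0: f ≡ 0 at y ∈ {1}; g ≡ 0 at y ∈ {3}; common: ∅.
  x = 1: f ≡ 0 at y ∈ {5}; g ≡ 0 at y ∈ {2}; common: ∅.
  x = 2: f ≡ 0 at y ∈ {2}; g ≡ 0 at y ∈ {1}; common: ∅.
  x = 3: f ≡ 0 at y ∈ {6}; g ≡ 0 at y ∈ {0}; common: ∅.
  x = 4: f ≡ 0 at y ∈ {3}; g ≡ 0 at y ∈ {6}; common: ∅.
  x = 5: f ≡ 0 at y ∈ {0}; g ≡ 0 at y ∈ {5}; common: ∅.
  x = 6: f ≡ 0 at y ∈ {4}; g ≡ 0 at y ∈ {4}; common: {4}.
Collecting: common zeros = {(6, 4)}, so the count is 1.
Comparison with the Bézout bound: 1 ≤ 1 = deg(f)·deg(g), as expected for curves with no common component (the bound is attained).


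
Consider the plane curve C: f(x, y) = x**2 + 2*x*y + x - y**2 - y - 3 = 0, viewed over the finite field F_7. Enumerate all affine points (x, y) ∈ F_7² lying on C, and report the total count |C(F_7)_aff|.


Affine F_7-points: {(1, 3), (1, 5), (2, 5), (5, 1), (6, 1), (6, 3)}; count = 6.

For each of the 49 pairs (x, y) ∈ F_7², evaluate f(x, y) mod 7. Record the zeros.
  x = 0: [0↦4, 1↦2, 2↦5, 3↦6, 4↦5, 5↦2, 6↦4]  zeros at y ∈ ∅
  x = 1: [0↦6, 1↦6, 2↦4, 3↦0, 4↦1, 5↦0, 6↦4]  zeros at y ∈ {3, 5}
  x = 2: [0↦3, 1↦5, 2↦5, 3↦3, 4↦6, 5↦0, 6↦6]  zeros at y ∈ {5}
  x = 3: [0↦2, 1↦6, 2↦1, 3↦1, 4↦6, 5↦2, 6↦3]  zeros at y ∈ ∅
  x = 4: [0↦3, 1↦2, 2↦6, 3↦1, 4↦1, 5↦6, 6↦2]  zeros at y ∈ ∅
  x = 5: [0↦6, 1↦0, 2↦6, 3↦3, 4↦5, 5↦5, 6↦3]  zeros at y ∈ {1}
  x = 6: [0↦4, 1↦0, 2↦1, 3↦0, 4↦4, 5↦6, 6↦6]  zeros at y ∈ {1, 3}
Collecting zeros: affine points = {(1, 3), (1, 5), (2, 5), (5, 1), (6, 1), (6, 3)}.
Total count |C(F_7)_aff| = 6.


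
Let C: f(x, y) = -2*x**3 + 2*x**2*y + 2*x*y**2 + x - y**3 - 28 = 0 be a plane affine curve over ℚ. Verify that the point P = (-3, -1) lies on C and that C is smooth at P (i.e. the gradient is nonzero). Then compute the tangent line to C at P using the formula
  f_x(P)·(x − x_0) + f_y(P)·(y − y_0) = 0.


Tangent line at P: -39*x + 27*y - 90 = 0.

Step 1: f(-3, -1) = 0, so P lies on C.
Step 2: partial derivatives
  f_x(x, y) = -6*x**2 + 4*x*y + 2*y**2 + 1, f_y(x, y) = 2*x**2 + 4*x*y - 3*y**2.
  f_x(P) = -39, f_y(P) = 27 (gradient nonzero, so P is smooth).
Step 3: tangent line at P: -39·(x − -3) + 27·(y − -1) = 0.
Expanding: -39*x + 27*y - 90 = 0.


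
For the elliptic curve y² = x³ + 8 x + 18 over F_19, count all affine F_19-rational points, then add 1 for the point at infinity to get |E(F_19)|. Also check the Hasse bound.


Affine points = {(2, 2), (2, 17), (4, 0), (6, 4), (6, 15), (8, 9), (8, 10), (13, 1), (13, 18), (14, 9), (14, 10), (15, 6), (15, 13), (16, 9), (16, 10), (18, 3), (18, 16)}; affine count = 17; |E(F_19)| = 18.

Discriminant check: Δ ∝ 4a³ + 27b² = 4·8³ + 27·18² = 4·512 + 27·324 ≡ 4 (mod 19). Nonzero ⇒ E is nonsingular.
For each x ∈ F_19, compute rhs = x³ + 8·x + 18 mod 19, then count y ∈ F_19 with y² ≡ rhs.
  x = 0: rhs = 18, matching y values: none (0 points).
  x = 1: rhs = 8, matching y values: none (0 points).
  x = 2: rhs = 4, matching y values: 2, 17 (2 points).
  x = 3: rhs = 12, matching y values: none (0 points).
  x = 4: rhs = 0, matching y values: 0 (1 points).
  x = 5: rhs = 12, matching y values: none (0 points).
  x = 6: rhs = 16, matching y values: 4, 15 (2 points).
  x = 7: rhs = 18, matching y values: none (0 points).
  x = 8: rhs = 5, matching y values: 9, 10 (2 points).
  x = 9: rhs = 2, matching y values: none (0 points).
  x = 10: rhs = 15, matching y values: none (0 points).
  x = 11: rhs = 12, matching y values: none (0 points).
  x = 12: rhs = 18, matching y values: none (0 points).
  x = 13: rhs = 1, matching y values: 1, 18 (2 points).
  x = 14: rhs = 5, matching y values: 9, 10 (2 points).
  x = 15: rhs = 17, matching y values: 6, 13 (2 points).
  x = 16: rhs = 5, matching y values: 9, 10 (2 points).
  x = 17: rhs = 13, matching y values: none (0 points).
  x = 18: rhs = 9, matching y values: 3, 16 (2 points).
Total affine count: 17.
Full point count |E(F_19)| = 17 + 1 = 18.
Hasse bound: |18 − (19+1)| = |-2| = 2 ≤ 2√19 ≈ 8.7178 ✓.


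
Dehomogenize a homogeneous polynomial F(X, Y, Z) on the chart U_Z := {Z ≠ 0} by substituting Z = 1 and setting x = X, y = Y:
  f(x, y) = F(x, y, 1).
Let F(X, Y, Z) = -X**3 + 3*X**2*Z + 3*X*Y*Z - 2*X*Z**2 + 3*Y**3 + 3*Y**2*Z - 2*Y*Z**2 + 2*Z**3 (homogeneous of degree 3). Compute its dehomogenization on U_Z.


f(x, y) = -x**3 + 3*x**2 + 3*x*y - 2*x + 3*y**3 + 3*y**2 - 2*y + 2

On U_Z we set Z = 1. Each monomial c·X^i·Y^j·Z^k in F becomes c·x^i·y^j·1^k = c·x^i·y^j.
Substituting Z = 1: F(X, Y, 1) = -x**3 + 3*x**2 + 3*x*y - 2*x + 3*y**3 + 3*y**2 - 2*y + 2.
Note: deg(f) ≤ deg(F) = 3; strict inequality happens when F is divisible by Z (lost terms).


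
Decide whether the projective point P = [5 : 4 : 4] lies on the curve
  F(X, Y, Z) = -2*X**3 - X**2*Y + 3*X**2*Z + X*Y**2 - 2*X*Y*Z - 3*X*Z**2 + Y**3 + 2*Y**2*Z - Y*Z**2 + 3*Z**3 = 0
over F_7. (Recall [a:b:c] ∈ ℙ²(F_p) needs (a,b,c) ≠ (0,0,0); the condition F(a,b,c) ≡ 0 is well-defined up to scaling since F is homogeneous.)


F(5,4,4) ≡ 6 (mod 7); P is NOT on the curve.

Evaluate F(5, 4, 4) term-by-term (mod 7).
  -2*X**3 ↦ -2·125·1·1 = -250
  -X**2*Y ↦ -1·25·4·1 = -100
  3*X**2*Z ↦ 3·25·1·4 = 300
  X*Y**2 ↦ 1·5·16·1 = 80
  -2*X*Y*Z ↦ -2·5·4·4 = -160
  -3*X*Z**2 ↦ -3·5·1·16 = -240
  Y**3 ↦ 1·1·64·1 = 64
  2*Y**2*Z ↦ 2·1·16·4 = 128
  -Y*Z**2 ↦ -1·1·4·16 = -64
  3*Z**3 ↦ 3·1·1·64 = 192
Sum: F(5, 4, 4) = (-250) + (-100) + (300) + (80) + (-160) + (-240) + (64) + (128) + (-64) + (192) = -50.
Reducing mod 7: -50 ≡ 6 (mod 7).
Since F(a, b, c) ≡ 6 ≠ 0 (mod 7), P does NOT lie on the curve.


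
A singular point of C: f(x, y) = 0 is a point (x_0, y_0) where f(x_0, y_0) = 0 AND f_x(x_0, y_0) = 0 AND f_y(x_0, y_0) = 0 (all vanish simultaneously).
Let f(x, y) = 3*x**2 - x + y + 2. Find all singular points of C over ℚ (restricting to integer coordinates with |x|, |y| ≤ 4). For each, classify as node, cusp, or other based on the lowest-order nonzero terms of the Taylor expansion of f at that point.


No singular points in the scanned grid; C is smooth there.

Compute partial derivatives:
  f_x = 6*x - 1.
  f_y = 1.
f_y = 1 is a nonzero constant, so f_y never vanishes: no point (x, y) can satisfy f = f_x = f_y = 0. In particular no (x, y) ∈ {−4, ..., 4}² is singular; the curve is smooth.


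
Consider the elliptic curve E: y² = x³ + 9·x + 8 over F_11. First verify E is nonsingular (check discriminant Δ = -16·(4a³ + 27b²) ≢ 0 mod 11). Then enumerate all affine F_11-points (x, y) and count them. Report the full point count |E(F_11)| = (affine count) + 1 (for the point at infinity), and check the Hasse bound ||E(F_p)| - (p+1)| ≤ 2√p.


Affine points = {(2, 1), (2, 10), (4, 3), (4, 8), (6, 5), (6, 6), (8, 3), (8, 8), (9, 2), (9, 9), (10, 3), (10, 8)}; affine count = 12; |E(F_11)| = 13.

Discriminant check: Δ ∝ 4a³ + 27b² = 4·9³ + 27·8² = 4·729 + 27·64 ≡ 2 (mod 11). Nonzero ⇒ E is nonsingular.
For each x ∈ F_11, compute rhs = x³ + 9·x + 8 mod 11, then count y ∈ F_11 with y² ≡ rhs.
  x = 0: rhs = 8, matching y values: none (0 points).
  x = 1: rhs = 7, matching y values: none (0 points).
  x = 2: rhs = 1, matching y values: 1, 10 (2 points).
  x = 3: rhs = 7, matching y values: none (0 points).
  x = 4: rhs = 9, matching y values: 3, 8 (2 points).
  x = 5: rhs = 2, matching y values: none (0 points).
  x = 6: rhs = 3, matching y values: 5, 6 (2 points).
  x = 7: rhs = 7, matching y values: none (0 points).
  x = 8: rhs = 9, matching y values: 3, 8 (2 points).
  x = 9: rhs = 4, matching y values: 2, 9 (2 points).
  x = 10: rhs = 9, matching y values: 3, 8 (2 points).
Total affine count: 12.
Full point count |E(F_11)| = 12 + 1 = 13.
Hasse bound: |13 − (11+1)| = |1| = 1 ≤ 2√11 ≈ 6.6332 ✓.


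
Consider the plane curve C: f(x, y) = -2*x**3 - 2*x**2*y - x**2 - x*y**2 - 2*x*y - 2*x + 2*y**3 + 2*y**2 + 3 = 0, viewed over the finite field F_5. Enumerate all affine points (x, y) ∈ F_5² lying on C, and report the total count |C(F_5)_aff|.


Affine F_5-points: {(0, 3), (1, 2), (3, 4)}; count = 3.

For each of the 25 pairs (x, y) ∈ F_5², evaluate f(x, y) mod 5. Record the zeros.
  x = 0: [0↦3, 1↦2, 2↦2, 3↦0, 4↦3]  zeros at y ∈ {3}
  x = 1: [0↦3, 1↦2, 2↦0, 3↦4, 4↦1]  zeros at y ∈ {2}
  x = 2: [0↦4, 1↦4, 2↦1, 3↦2, 4↦4]  zeros at y ∈ ∅
  x = 3: [0↦4, 1↦1, 2↦3, 3↦2, 4↦0]  zeros at y ∈ {4}
  x = 4: [0↦1, 1↦1, 2↦4, 3↦2, 4↦2]  zeros at y ∈ ∅
Collecting zeros: affine points = {(0, 3), (1, 2), (3, 4)}.
Total count |C(F_5)_aff| = 3.


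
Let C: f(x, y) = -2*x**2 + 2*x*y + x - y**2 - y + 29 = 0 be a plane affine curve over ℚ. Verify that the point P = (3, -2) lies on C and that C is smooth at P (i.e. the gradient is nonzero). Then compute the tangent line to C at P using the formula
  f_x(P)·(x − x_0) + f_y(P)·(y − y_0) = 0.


Tangent line at P: -15*x + 9*y + 63 = 0.

Step 1: f(3, -2) = 0, so P lies on C.
Step 2: partial derivatives
  f_x(x, y) = -4*x + 2*y + 1, f_y(x, y) = 2*x - 2*y - 1.
  f_x(P) = -15, f_y(P) = 9 (gradient nonzero, so P is smooth).
Step 3: tangent line at P: -15·(x − 3) + 9·(y − -2) = 0.
Expanding: -15*x + 9*y + 63 = 0.


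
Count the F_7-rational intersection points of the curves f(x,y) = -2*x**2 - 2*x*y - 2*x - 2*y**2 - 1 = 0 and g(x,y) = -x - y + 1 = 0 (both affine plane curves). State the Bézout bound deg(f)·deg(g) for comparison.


Common zeros: {(3, 5), (4, 4)}; count = 2; Bézout bound = 2.

deg(f) = 2, deg(g) = 1, so Bézout bound = 2.
Scan x ∈ F_7. For each x, list the y ∈ F_7 with f(x, y) ≡ 0 and those with g(x, y) ≡ 0 (mod 7); the common zeros in that column are the intersection.
  x = 0: f ≡ 0 at y ∈ ∅; g ≡ 0 at y ∈ {1}; common: ∅.
  x = 1: f ≡ 0 at y ∈ ∅; g ≡ 0 at y ∈ {0}; common: ∅.
  x = 2: f ≡ 0 at y ∈ ∅; g ≡ 0 at y ∈ {6}; common: ∅.
  x = 3: f ≡ 0 at y ∈ {5, 6}; g ≡ 0 at y ∈ {5}; common: {5}.
  x = 4: f ≡ 0 at y ∈ {4, 6}; g ≡ 0 at y ∈ {4}; common: {4}.
  x = 5: f ≡ 0 at y ∈ {4, 5}; g ≡ 0 at y ∈ {3}; common: ∅.
  x = 6: f ≡ 0 at y ∈ ∅; g ≡ 0 at y ∈ {2}; common: ∅.
Collecting: common zeros = {(3, 5), (4, 4)}, so the count is 2.
Comparison with the Bézout bound: 2 ≤ 2 = deg(f)·deg(g), as expected for curves with no common component (the bound is attained).


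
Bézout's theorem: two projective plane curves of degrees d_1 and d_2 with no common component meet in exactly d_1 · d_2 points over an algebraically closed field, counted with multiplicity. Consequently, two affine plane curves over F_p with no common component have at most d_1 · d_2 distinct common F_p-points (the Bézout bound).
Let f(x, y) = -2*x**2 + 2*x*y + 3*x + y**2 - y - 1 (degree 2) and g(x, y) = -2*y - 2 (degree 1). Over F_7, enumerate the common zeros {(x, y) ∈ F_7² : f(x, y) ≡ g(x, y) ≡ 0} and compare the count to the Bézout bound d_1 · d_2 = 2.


Common zeros: {(1, 6), (3, 6)}; count = 2; Bézout bound = 2.

deg(f) = 2, deg(g) = 1, so Bézout bound = 2.
Scan x ∈ F_7. For each x, list the y ∈ F_7 with f(x, y) ≡ 0 and those with g(x, y) ≡ 0 (mod 7); the common zeros in that column are the intersection.
  x = 0: f ≡ 0 at y ∈ ∅; g ≡ 0 at y ∈ {6}; common: ∅.
  x = 1: f ≡ 0 at y ∈ {0, 6}; g ≡ 0 at y ∈ {6}; common: {6}.
  x = 2: f ≡ 0 at y ∈ {2}; g ≡ 0 at y ∈ {6}; common: ∅.
  x = 3: f ≡ 0 at y ∈ {3, 6}; g ≡ 0 at y ∈ {6}; common: {6}.
  x = 4: f ≡ 0 at y ∈ {0}; g ≡ 0 at y ∈ {6}; common: ∅.
  x = 5: f ≡ 0 at y ∈ {2, 3}; g ≡ 0 at y ∈ {6}; common: ∅.
  x = 6: f ≡ 0 at y ∈ ∅; g ≡ 0 at y ∈ {6}; common: ∅.
Collecting: common zeros = {(1, 6), (3, 6)}, so the count is 2.
Comparison with the Bézout bound: 2 ≤ 2 = deg(f)·deg(g), as expected for curves with no common component (the bound is attained).


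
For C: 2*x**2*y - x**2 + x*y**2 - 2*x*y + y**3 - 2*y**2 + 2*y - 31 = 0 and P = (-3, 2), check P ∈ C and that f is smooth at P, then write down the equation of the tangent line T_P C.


Tangent line at P: -18*x + 18*y - 90 = 0.

Step 1: f(-3, 2) = 0, so P lies on C.
Step 2: partial derivatives
  f_x(x, y) = 4*x*y - 2*x + y**2 - 2*y, f_y(x, y) = 2*x**2 + 2*x*y - 2*x + 3*y**2 - 4*y + 2.
  f_x(P) = -18, f_y(P) = 18 (gradient nonzero, so P is smooth).
Step 3: tangent line at P: -18·(x − -3) + 18·(y − 2) = 0.
Expanding: -18*x + 18*y - 90 = 0.


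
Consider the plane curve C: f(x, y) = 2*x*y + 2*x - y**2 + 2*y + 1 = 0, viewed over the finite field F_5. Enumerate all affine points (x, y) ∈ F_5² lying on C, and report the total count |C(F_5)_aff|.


Affine F_5-points: {(2, 0), (2, 1), (4, 2), (4, 3)}; count = 4.

For each of the 25 pairs (x, y) ∈ F_5², evaluate f(x, y) mod 5. Record the zeros.
  x = 0: [0↦1, 1↦2, 2↦1, 3↦3, 4↦3]  zeros at y ∈ ∅
  x = 1: [0↦3, 1↦1, 2↦2, 3↦1, 4↦3]  zeros at y ∈ ∅
  x = 2: [0↦0, 1↦0, 2↦3, 3↦4, 4↦3]  zeros at y ∈ {0, 1}
  x = 3: [0↦2, 1↦4, 2↦4, 3↦2, 4↦3]  zeros at y ∈ ∅
  x = 4: [0↦4, 1↦3, 2↦0, 3↦0, 4↦3]  zeros at y ∈ {2, 3}
Collecting zeros: affine points = {(2, 0), (2, 1), (4, 2), (4, 3)}.
Total count |C(F_5)_aff| = 4.


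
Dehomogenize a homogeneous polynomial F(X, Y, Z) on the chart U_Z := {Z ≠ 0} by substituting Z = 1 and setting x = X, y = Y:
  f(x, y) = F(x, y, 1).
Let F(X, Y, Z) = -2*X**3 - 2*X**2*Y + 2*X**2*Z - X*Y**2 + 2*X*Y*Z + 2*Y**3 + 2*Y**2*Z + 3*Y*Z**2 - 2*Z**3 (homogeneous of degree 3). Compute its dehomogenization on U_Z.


f(x, y) = -2*x**3 - 2*x**2*y + 2*x**2 - x*y**2 + 2*x*y + 2*y**3 + 2*y**2 + 3*y - 2

On U_Z we set Z = 1. Each monomial c·X^i·Y^j·Z^k in F becomes c·x^i·y^j·1^k = c·x^i·y^j.
Substituting Z = 1: F(X, Y, 1) = -2*x**3 - 2*x**2*y + 2*x**2 - x*y**2 + 2*x*y + 2*y**3 + 2*y**2 + 3*y - 2.
Note: deg(f) ≤ deg(F) = 3; strict inequality happens when F is divisible by Z (lost terms).


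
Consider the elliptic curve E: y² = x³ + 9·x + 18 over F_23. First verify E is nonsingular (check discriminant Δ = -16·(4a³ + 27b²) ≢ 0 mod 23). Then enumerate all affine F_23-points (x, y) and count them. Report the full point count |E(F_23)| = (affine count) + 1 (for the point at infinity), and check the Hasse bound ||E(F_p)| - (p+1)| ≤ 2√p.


Affine points = {(0, 8), (0, 15), (3, 7), (3, 16), (4, 7), (4, 16), (5, 2), (5, 21), (6, 9), (6, 14), (8, 2), (8, 21), (9, 0), (10, 2), (10, 21), (13, 3), (13, 20), (14, 6), (14, 17), (15, 3), (15, 20), (16, 7), (16, 16), (17, 1), (17, 22), (18, 3), (18, 20), (22, 10), (22, 13)}; affine count = 29; |E(F_23)| = 30.

Discriminant check: Δ ∝ 4a³ + 27b² = 4·9³ + 27·18² = 4·729 + 27·324 ≡ 3 (mod 23). Nonzero ⇒ E is nonsingular.
For each x ∈ F_23, compute rhs = x³ + 9·x + 18 mod 23, then count y ∈ F_23 with y² ≡ rhs.
  x = 0: rhs = 18, matching y values: 8, 15 (2 points).
  x = 1: rhs = 5, matching y values: none (0 points).
  x = 2: rhs = 21, matching y values: none (0 points).
  x = 3: rhs = 3, matching y values: 7, 16 (2 points).
  x = 4: rhs = 3, matching y values: 7, 16 (2 points).
  x = 5: rhs = 4, matching y values: 2, 21 (2 points).
  x = 6: rhs = 12, matching y values: 9, 14 (2 points).
  x = 7: rhs = 10, matching y values: none (0 points).
  x = 8: rhs = 4, matching y values: 2, 21 (2 points).
  x = 9: rhs = 0, matching y values: 0 (1 points).
  x = 10: rhs = 4, matching y values: 2, 21 (2 points).
  x = 11: rhs = 22, matching y values: none (0 points).
  x = 12: rhs = 14, matching y values: none (0 points).
  x = 13: rhs = 9, matching y values: 3, 20 (2 points).
  x = 14: rhs = 13, matching y values: 6, 17 (2 points).
  x = 15: rhs = 9, matching y values: 3, 20 (2 points).
  x = 16: rhs = 3, matching y values: 7, 16 (2 points).
  x = 17: rhs = 1, matching y values: 1, 22 (2 points).
  x = 18: rhs = 9, matching y values: 3, 20 (2 points).
  x = 19: rhs = 10, matching y values: none (0 points).
  x = 20: rhs = 10, matching y values: none (0 points).
  x = 21: rhs = 15, matching y values: none (0 points).
  x = 22: rhs = 8, matching y values: 10, 13 (2 points).
Total affine count: 29.
Full point count |E(F_23)| = 29 + 1 = 30.
Hasse bound: |30 − (23+1)| = |6| = 6 ≤ 2√23 ≈ 9.5917 ✓.
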